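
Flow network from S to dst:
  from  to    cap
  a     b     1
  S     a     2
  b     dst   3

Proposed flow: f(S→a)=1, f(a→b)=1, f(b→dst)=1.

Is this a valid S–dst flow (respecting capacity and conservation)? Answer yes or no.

Every edge has 0 ≤ f(e) ≤ cap(e).
At each intermediate node, inflow equals outflow.

Yes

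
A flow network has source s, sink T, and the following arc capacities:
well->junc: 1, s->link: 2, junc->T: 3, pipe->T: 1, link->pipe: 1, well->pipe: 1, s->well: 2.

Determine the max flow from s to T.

Augment s->well->junc->T: bottleneck 1. Total 1.
Augment s->well->pipe->T: bottleneck 1. Total 2.
No augmenting path remains in the residual graph.

2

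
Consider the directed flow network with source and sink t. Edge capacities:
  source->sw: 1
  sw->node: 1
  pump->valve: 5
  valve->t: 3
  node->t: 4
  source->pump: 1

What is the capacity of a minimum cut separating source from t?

2

Max flow = 2 (via 2 augmenting paths).
In the residual at optimum, the set reachable from source is {source}.
Cut edges: source->sw (cap 1), source->pump (cap 1). Sum = 2.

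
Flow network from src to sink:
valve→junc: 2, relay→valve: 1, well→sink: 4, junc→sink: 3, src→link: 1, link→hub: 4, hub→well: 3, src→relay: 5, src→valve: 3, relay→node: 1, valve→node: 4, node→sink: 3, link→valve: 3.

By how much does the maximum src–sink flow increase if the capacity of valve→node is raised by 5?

Original max flow = 6.
Edge valve→node does not cross the min cut (source side {relay, src}), so extra capacity there cannot help.
New max flow = 6. Increase = 0.

0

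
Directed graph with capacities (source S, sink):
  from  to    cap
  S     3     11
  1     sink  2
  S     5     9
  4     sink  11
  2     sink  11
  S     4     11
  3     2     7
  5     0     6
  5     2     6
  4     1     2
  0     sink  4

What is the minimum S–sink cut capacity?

26

Max flow = 26 (via 4 augmenting paths).
In the residual at optimum, the set reachable from S is {0, 2, 3, 5, S}.
Cut edges: S→4 (cap 11), 2→sink (cap 11), 0→sink (cap 4). Sum = 26.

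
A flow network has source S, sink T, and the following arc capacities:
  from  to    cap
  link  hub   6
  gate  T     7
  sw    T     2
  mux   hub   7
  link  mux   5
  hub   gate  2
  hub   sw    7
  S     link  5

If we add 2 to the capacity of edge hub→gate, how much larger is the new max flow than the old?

Original max flow = 4.
After raising cap(hub→gate), augmenting paths through that edge carry 1 more unit.
New max flow = 5. Increase = 1.

1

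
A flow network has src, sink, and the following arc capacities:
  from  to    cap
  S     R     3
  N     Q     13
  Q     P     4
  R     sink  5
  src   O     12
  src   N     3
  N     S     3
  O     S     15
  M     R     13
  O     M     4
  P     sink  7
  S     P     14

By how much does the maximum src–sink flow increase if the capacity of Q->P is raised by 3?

Original max flow = 12.
Edge Q->P does not cross the min cut (source side {M, N, O, P, Q, R, S, src}), so extra capacity there cannot help.
New max flow = 12. Increase = 0.

0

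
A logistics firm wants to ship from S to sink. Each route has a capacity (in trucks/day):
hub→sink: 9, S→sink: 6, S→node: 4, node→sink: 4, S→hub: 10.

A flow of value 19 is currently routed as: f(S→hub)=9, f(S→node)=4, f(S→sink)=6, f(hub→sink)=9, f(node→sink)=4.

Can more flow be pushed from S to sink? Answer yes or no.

No

Residual reachable from S: {S, hub}; sink is not reachable.
Saturated cut: S→node, S→sink, hub→sink with total capacity 19 = current flow value. Flow is maximum.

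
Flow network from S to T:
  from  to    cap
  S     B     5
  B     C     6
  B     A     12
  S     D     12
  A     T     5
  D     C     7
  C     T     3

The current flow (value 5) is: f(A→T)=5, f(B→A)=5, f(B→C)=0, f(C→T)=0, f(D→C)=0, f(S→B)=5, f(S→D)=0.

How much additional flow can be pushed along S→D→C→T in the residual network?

3

Residual capacities along the path: S→D: 12, D→C: 7, C→T: 3.
Minimum is 3.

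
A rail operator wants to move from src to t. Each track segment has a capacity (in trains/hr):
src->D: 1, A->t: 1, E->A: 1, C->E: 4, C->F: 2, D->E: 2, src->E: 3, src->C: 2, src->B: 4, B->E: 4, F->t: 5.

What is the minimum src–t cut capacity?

Max flow = 3 (via 2 augmenting paths).
In the residual at optimum, the set reachable from src is {B, D, E, src}.
Cut edges: src->C (cap 2), E->A (cap 1). Sum = 3.

3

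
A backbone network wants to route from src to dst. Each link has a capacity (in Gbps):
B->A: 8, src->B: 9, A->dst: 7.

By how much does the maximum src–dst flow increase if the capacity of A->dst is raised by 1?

Original max flow = 7.
After raising cap(A->dst), augmenting paths through that edge carry 1 more unit.
New max flow = 8. Increase = 1.

1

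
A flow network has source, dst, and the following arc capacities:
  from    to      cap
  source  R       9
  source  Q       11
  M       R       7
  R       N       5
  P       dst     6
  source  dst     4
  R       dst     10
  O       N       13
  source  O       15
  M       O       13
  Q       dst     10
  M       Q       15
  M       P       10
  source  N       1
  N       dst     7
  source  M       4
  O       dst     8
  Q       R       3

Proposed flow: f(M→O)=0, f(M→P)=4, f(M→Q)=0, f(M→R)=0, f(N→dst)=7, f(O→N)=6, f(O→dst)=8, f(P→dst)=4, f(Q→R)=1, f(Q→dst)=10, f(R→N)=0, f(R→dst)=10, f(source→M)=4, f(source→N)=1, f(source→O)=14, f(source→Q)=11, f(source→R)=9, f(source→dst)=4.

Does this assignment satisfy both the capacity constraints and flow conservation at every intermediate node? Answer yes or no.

Yes

Every edge has 0 ≤ f(e) ≤ cap(e).
At each intermediate node, inflow equals outflow.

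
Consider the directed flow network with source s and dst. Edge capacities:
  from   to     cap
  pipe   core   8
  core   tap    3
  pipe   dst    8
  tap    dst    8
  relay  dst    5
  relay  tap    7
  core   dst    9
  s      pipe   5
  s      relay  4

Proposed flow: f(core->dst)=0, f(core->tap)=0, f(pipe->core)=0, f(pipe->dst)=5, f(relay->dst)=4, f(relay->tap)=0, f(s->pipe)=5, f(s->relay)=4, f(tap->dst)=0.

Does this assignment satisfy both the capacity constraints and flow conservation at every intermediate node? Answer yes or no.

Yes

Every edge has 0 ≤ f(e) ≤ cap(e).
At each intermediate node, inflow equals outflow.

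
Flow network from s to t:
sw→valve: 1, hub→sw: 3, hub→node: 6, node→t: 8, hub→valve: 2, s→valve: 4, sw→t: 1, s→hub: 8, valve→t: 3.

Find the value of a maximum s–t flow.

Augment s→valve→t: bottleneck 3. Total 3.
Augment s→hub→node→t: bottleneck 6. Total 9.
Augment s→hub→sw→t: bottleneck 1. Total 10.
No augmenting path remains in the residual graph.

10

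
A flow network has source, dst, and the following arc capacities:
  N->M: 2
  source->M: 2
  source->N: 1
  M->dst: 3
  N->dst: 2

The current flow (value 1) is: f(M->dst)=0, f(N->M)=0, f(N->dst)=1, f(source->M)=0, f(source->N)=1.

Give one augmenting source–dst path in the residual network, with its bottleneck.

source->M->dst, bottleneck 2

Residual along source->M->dst: source->M: 2, M->dst: 3.
Bottleneck = min = 2.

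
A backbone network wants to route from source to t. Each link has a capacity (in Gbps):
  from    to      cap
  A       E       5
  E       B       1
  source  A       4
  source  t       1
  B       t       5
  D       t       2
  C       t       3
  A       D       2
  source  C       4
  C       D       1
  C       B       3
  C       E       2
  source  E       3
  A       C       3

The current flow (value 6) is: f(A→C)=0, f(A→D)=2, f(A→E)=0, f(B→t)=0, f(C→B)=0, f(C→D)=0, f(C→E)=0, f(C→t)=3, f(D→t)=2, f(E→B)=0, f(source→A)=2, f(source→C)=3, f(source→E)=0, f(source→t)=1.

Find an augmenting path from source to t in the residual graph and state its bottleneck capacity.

Residual along source→C→B→t: source→C: 1, C→B: 3, B→t: 5.
Bottleneck = min = 1.

source→C→B→t, bottleneck 1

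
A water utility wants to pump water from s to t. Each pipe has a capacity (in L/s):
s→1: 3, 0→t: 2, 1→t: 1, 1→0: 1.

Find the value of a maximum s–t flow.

2

Augment s→1→t: bottleneck 1. Total 1.
Augment s→1→0→t: bottleneck 1. Total 2.
No augmenting path remains in the residual graph.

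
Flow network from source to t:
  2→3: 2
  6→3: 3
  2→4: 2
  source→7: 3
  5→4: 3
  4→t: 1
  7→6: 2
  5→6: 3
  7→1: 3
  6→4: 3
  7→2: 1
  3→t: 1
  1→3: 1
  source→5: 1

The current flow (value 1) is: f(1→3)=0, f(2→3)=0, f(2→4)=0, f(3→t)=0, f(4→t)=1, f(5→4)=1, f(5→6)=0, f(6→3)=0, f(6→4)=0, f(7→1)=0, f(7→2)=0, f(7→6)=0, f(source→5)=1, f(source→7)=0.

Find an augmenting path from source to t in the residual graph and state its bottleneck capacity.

source→7→2→3→t, bottleneck 1

Residual along source→7→2→3→t: source→7: 3, 7→2: 1, 2→3: 2, 3→t: 1.
Bottleneck = min = 1.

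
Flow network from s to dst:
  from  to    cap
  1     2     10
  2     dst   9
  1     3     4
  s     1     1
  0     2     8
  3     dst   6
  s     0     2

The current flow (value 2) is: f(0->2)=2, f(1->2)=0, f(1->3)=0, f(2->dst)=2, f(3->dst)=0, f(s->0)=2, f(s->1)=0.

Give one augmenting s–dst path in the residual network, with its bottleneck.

Residual along s->1->2->dst: s->1: 1, 1->2: 10, 2->dst: 7.
Bottleneck = min = 1.

s->1->2->dst, bottleneck 1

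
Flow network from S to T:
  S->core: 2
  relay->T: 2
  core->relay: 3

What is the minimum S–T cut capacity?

2

Max flow = 2 (via 1 augmenting path).
In the residual at optimum, the set reachable from S is {S}.
Cut edges: S->core (cap 2). Sum = 2.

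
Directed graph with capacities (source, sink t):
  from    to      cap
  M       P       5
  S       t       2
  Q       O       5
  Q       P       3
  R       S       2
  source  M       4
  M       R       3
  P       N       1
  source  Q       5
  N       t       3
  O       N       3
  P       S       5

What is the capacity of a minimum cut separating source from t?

Max flow = 5 (via 3 augmenting paths).
In the residual at optimum, the set reachable from source is {M, N, O, P, Q, R, S, source}.
Cut edges: S->t (cap 2), N->t (cap 3). Sum = 5.

5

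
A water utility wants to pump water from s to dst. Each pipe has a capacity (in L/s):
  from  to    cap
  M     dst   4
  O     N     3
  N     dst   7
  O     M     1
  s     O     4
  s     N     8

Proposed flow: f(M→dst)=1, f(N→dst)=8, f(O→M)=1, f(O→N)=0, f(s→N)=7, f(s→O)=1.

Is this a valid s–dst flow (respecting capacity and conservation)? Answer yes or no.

Capacity violated on N→dst: flow 8 > capacity 7.

No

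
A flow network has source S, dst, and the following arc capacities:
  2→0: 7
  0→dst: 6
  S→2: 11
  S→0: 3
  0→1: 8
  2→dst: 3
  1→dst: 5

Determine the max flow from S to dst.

Augment S→2→dst: bottleneck 3. Total 3.
Augment S→0→dst: bottleneck 3. Total 6.
Augment S→2→0→dst: bottleneck 3. Total 9.
Augment S→2→0→1→dst: bottleneck 4. Total 13.
No augmenting path remains in the residual graph.

13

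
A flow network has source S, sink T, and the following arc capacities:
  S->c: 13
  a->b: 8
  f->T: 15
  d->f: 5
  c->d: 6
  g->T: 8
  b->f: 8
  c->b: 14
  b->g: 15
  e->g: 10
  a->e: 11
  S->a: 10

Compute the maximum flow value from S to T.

21

Augment S->c->d->f->T: bottleneck 5. Total 5.
Augment S->c->b->f->T: bottleneck 8. Total 13.
Augment S->a->b->g->T: bottleneck 8. Total 21.
No augmenting path remains in the residual graph.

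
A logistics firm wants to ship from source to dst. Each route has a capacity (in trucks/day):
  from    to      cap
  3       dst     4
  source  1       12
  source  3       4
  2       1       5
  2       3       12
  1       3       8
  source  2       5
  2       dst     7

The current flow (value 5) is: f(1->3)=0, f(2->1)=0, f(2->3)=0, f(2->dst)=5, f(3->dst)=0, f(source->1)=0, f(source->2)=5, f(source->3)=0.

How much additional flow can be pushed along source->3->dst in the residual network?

Residual capacities along the path: source->3: 4, 3->dst: 4.
Minimum is 4.

4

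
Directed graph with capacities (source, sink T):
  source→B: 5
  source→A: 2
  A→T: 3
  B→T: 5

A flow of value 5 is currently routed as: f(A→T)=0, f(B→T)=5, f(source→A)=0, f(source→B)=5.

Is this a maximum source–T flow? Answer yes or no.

Residual path source→A→T has bottleneck 2 > 0.
Pushing 2 along it raises the flow to 7, so the given flow is not maximum.

No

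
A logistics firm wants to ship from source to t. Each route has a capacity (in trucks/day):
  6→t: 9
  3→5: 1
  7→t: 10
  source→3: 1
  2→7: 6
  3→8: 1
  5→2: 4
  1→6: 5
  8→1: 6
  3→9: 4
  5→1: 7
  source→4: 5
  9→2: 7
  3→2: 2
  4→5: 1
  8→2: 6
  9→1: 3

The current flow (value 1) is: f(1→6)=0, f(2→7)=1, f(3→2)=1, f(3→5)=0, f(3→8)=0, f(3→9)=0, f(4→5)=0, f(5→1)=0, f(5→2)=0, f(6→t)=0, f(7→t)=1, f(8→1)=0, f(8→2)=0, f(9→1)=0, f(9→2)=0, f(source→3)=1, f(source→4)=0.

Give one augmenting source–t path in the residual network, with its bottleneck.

Residual along source→4→5→1→6→t: source→4: 5, 4→5: 1, 5→1: 7, 1→6: 5, 6→t: 9.
Bottleneck = min = 1.

source→4→5→1→6→t, bottleneck 1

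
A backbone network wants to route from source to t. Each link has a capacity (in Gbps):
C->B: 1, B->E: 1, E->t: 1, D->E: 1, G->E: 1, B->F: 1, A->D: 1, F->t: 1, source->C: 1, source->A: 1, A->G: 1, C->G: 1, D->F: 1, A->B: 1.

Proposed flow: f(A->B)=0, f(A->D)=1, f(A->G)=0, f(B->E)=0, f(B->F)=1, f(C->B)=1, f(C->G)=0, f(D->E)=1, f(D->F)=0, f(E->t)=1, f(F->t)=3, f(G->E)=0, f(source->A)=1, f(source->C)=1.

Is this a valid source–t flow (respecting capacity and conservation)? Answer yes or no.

Capacity violated on F->t: flow 3 > capacity 1.

No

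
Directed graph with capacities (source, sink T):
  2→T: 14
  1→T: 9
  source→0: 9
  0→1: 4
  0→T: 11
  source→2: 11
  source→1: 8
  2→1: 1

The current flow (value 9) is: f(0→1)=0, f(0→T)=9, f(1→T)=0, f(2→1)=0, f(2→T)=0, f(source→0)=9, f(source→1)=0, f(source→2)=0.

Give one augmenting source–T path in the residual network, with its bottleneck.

Residual along source→2→T: source→2: 11, 2→T: 14.
Bottleneck = min = 11.

source→2→T, bottleneck 11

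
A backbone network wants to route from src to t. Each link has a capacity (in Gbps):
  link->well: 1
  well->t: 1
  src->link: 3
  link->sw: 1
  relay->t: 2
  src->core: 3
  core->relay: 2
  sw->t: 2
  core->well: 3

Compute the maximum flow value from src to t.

4

Augment src->core->well->t: bottleneck 1. Total 1.
Augment src->core->relay->t: bottleneck 2. Total 3.
Augment src->link->sw->t: bottleneck 1. Total 4.
No augmenting path remains in the residual graph.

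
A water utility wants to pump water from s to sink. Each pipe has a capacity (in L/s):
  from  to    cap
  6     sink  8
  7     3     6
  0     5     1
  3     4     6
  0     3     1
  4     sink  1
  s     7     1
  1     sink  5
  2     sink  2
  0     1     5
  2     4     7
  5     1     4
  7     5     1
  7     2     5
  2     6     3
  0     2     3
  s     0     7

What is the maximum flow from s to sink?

8

Augment s→0→2→sink: bottleneck 2. Total 2.
Augment s→0→1→sink: bottleneck 5. Total 7.
Augment s→7→3→4→sink: bottleneck 1. Total 8.
No augmenting path remains in the residual graph.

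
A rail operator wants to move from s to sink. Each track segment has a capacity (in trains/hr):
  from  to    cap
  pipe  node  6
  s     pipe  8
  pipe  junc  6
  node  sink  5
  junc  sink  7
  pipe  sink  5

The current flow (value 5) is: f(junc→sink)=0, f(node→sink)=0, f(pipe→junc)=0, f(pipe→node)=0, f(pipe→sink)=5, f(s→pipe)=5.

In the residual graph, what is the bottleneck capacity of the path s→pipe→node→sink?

Residual capacities along the path: s→pipe: 3, pipe→node: 6, node→sink: 5.
Minimum is 3.

3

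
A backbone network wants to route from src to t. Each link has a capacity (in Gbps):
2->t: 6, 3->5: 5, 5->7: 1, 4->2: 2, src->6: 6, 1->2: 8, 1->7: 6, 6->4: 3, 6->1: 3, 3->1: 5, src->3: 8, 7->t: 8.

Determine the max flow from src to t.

11

Augment src->6->4->2->t: bottleneck 2. Total 2.
Augment src->6->1->2->t: bottleneck 3. Total 5.
Augment src->3->1->2->t: bottleneck 1. Total 6.
Augment src->3->1->7->t: bottleneck 4. Total 10.
Augment src->3->5->7->t: bottleneck 1. Total 11.
No augmenting path remains in the residual graph.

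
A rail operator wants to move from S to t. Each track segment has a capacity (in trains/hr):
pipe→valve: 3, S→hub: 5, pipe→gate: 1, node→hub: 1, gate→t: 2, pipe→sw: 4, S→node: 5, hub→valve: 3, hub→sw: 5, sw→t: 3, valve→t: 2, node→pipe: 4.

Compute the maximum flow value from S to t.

Augment S→hub→valve→t: bottleneck 2. Total 2.
Augment S→hub→sw→t: bottleneck 3. Total 5.
Augment S→node→pipe→gate→t: bottleneck 1. Total 6.
No augmenting path remains in the residual graph.

6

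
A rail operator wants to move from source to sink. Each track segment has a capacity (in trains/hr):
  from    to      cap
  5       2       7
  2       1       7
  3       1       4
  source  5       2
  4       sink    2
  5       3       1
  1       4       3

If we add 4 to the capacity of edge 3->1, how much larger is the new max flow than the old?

Original max flow = 2.
Edge 3->1 does not cross the min cut (source side {source}), so extra capacity there cannot help.
New max flow = 2. Increase = 0.

0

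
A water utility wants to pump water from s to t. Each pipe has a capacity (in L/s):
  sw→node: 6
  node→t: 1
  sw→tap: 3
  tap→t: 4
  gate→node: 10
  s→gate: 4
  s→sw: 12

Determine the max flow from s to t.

Augment s→gate→node→t: bottleneck 1. Total 1.
Augment s→sw→tap→t: bottleneck 3. Total 4.
No augmenting path remains in the residual graph.

4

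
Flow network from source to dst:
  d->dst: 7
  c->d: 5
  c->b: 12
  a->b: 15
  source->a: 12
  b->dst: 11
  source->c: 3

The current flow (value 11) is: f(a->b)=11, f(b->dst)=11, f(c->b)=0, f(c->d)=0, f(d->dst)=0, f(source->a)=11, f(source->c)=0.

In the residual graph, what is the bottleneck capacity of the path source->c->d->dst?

3

Residual capacities along the path: source->c: 3, c->d: 5, d->dst: 7.
Minimum is 3.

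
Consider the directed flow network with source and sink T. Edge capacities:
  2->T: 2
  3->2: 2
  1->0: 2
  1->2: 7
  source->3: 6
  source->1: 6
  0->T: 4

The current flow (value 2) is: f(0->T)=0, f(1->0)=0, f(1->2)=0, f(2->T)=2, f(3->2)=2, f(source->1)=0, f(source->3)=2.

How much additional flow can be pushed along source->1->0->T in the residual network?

2

Residual capacities along the path: source->1: 6, 1->0: 2, 0->T: 4.
Minimum is 2.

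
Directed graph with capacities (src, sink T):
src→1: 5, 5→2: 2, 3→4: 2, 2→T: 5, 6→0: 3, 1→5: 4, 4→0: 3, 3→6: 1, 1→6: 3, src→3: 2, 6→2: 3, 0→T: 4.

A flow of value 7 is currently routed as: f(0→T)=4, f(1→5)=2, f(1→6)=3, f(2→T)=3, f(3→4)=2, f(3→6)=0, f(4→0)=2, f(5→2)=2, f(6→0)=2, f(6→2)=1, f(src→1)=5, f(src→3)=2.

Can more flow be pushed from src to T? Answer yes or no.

No

Residual reachable from src: {src}; T is not reachable.
Saturated cut: src→3, src→1 with total capacity 7 = current flow value. Flow is maximum.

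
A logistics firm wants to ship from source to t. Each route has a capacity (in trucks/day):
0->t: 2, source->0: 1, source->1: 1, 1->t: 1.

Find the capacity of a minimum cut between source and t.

Max flow = 2 (via 2 augmenting paths).
In the residual at optimum, the set reachable from source is {source}.
Cut edges: source->1 (cap 1), source->0 (cap 1). Sum = 2.

2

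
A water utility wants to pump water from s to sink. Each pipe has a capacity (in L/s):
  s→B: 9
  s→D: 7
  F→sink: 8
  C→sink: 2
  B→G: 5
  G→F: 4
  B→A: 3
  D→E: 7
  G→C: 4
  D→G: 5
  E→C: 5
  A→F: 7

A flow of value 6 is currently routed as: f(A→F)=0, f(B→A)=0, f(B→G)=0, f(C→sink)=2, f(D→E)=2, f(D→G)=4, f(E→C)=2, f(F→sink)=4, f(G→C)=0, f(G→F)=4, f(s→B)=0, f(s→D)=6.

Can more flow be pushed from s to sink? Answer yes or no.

Yes

Residual path s→B→A→F→sink has bottleneck 3 > 0.
Pushing 3 along it raises the flow to 9, so the given flow is not maximum.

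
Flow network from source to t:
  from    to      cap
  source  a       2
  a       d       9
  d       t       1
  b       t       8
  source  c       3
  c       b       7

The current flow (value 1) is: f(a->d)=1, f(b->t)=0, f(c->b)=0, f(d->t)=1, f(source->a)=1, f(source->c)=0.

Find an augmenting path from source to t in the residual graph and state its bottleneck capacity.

Residual along source->c->b->t: source->c: 3, c->b: 7, b->t: 8.
Bottleneck = min = 3.

source->c->b->t, bottleneck 3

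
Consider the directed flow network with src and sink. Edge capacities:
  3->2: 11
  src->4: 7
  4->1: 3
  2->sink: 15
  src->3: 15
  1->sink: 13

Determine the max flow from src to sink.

14

Augment src->3->2->sink: bottleneck 11. Total 11.
Augment src->4->1->sink: bottleneck 3. Total 14.
No augmenting path remains in the residual graph.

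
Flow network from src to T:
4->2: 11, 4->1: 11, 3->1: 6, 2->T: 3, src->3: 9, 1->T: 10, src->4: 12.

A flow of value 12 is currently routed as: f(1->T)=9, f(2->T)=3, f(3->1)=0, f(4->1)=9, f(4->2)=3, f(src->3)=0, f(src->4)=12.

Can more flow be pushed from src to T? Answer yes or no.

Yes

Residual path src->3->1->T has bottleneck 1 > 0.
Pushing 1 along it raises the flow to 13, so the given flow is not maximum.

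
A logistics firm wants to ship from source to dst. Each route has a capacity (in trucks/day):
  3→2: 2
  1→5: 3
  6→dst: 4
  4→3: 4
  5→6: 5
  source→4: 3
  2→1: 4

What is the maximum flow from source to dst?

2

Augment source→4→3→2→1→5→6→dst: bottleneck 2. Total 2.
No augmenting path remains in the residual graph.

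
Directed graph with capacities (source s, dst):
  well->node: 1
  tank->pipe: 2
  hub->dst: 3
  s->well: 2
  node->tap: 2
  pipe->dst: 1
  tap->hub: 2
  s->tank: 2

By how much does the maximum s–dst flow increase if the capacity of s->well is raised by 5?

Original max flow = 2.
Edge s->well does not cross the min cut (source side {pipe, s, tank, well}), so extra capacity there cannot help.
New max flow = 2. Increase = 0.

0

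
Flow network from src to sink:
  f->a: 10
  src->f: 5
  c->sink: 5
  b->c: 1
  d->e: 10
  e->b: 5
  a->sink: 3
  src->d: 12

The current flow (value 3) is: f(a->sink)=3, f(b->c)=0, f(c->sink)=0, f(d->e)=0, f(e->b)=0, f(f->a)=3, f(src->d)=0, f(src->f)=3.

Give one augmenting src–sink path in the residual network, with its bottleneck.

src->d->e->b->c->sink, bottleneck 1

Residual along src->d->e->b->c->sink: src->d: 12, d->e: 10, e->b: 5, b->c: 1, c->sink: 5.
Bottleneck = min = 1.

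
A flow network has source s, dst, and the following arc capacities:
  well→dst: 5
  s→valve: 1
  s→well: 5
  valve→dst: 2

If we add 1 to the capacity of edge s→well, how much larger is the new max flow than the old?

0

Original max flow = 6.
Even with extra capacity on s→well, another cut of capacity 6 remains binding.
New max flow = 6. Increase = 0.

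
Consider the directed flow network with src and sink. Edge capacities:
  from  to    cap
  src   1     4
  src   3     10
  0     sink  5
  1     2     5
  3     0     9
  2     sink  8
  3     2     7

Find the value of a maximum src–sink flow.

13

Augment src→1→2→sink: bottleneck 4. Total 4.
Augment src→3→2→sink: bottleneck 4. Total 8.
Augment src→3→0→sink: bottleneck 5. Total 13.
No augmenting path remains in the residual graph.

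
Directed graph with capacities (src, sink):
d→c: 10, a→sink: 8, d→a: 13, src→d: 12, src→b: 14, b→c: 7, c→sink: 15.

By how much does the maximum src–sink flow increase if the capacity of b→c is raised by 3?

3

Original max flow = 19.
After raising cap(b→c), augmenting paths through that edge carry 3 more units.
New max flow = 22. Increase = 3.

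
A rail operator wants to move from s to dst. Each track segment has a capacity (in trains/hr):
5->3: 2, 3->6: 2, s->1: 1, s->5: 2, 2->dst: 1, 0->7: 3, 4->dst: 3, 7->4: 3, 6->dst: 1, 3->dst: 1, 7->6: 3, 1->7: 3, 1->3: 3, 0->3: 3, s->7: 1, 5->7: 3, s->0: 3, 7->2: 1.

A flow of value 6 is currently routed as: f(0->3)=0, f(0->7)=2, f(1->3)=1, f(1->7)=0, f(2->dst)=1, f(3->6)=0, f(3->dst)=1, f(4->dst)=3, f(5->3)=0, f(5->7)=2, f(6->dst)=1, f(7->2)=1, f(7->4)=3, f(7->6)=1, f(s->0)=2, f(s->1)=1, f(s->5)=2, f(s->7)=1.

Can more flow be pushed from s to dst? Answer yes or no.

Residual reachable from s: {0, 1, 3, 5, 6, 7, s}; dst is not reachable.
Saturated cut: 7->2, 7->4, 3->dst, 6->dst with total capacity 6 = current flow value. Flow is maximum.

No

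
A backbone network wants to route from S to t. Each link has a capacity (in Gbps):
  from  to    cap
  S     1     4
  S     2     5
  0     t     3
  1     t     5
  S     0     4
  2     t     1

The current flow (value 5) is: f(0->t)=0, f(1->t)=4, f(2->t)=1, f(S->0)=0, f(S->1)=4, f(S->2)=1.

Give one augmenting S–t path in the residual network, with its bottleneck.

S->0->t, bottleneck 3

Residual along S->0->t: S->0: 4, 0->t: 3.
Bottleneck = min = 3.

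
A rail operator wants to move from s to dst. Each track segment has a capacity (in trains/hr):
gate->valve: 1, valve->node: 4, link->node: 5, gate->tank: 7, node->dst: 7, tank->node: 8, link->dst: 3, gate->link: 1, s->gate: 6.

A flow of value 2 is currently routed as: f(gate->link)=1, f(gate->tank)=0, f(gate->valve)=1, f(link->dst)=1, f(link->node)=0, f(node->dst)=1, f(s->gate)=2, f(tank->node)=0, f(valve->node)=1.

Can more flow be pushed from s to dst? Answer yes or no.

Residual path s->gate->tank->node->dst has bottleneck 4 > 0.
Pushing 4 along it raises the flow to 6, so the given flow is not maximum.

Yes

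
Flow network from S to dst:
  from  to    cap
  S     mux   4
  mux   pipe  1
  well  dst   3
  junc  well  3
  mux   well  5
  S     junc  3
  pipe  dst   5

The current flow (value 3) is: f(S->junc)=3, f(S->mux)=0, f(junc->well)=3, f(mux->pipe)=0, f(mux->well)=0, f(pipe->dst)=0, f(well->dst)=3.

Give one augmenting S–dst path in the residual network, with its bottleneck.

S->mux->pipe->dst, bottleneck 1

Residual along S->mux->pipe->dst: S->mux: 4, mux->pipe: 1, pipe->dst: 5.
Bottleneck = min = 1.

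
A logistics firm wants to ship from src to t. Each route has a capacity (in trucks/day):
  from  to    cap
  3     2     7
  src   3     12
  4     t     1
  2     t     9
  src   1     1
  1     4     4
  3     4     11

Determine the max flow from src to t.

Augment src→3→2→t: bottleneck 7. Total 7.
Augment src→3→4→t: bottleneck 1. Total 8.
No augmenting path remains in the residual graph.

8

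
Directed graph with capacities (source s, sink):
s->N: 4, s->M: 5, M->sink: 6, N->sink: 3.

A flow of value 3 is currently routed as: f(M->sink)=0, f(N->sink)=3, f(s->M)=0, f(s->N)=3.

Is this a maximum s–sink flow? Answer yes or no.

Residual path s->M->sink has bottleneck 5 > 0.
Pushing 5 along it raises the flow to 8, so the given flow is not maximum.

No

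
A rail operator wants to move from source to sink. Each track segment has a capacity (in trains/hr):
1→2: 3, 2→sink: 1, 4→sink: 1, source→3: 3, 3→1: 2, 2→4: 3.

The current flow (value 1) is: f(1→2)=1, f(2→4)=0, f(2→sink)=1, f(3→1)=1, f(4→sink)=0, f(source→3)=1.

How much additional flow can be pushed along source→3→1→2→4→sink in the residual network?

1

Residual capacities along the path: source→3: 2, 3→1: 1, 1→2: 2, 2→4: 3, 4→sink: 1.
Minimum is 1.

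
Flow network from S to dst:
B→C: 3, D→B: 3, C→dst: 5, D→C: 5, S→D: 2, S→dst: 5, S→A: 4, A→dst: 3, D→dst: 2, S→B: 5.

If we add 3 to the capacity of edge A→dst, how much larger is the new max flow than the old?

1

Original max flow = 13.
After raising cap(A→dst), augmenting paths through that edge carry 1 more unit.
New max flow = 14. Increase = 1.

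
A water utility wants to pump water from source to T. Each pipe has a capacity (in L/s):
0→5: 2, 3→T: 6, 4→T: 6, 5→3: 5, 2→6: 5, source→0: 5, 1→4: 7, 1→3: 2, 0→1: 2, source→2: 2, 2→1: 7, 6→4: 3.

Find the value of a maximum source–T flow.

Augment source→2→6→4→T: bottleneck 2. Total 2.
Augment source→0→1→4→T: bottleneck 2. Total 4.
Augment source→0→5→3→T: bottleneck 2. Total 6.
No augmenting path remains in the residual graph.

6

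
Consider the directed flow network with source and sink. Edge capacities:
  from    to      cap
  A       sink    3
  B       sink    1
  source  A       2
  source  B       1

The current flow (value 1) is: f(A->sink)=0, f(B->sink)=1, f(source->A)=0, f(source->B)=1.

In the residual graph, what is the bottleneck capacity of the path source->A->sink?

2

Residual capacities along the path: source->A: 2, A->sink: 3.
Minimum is 2.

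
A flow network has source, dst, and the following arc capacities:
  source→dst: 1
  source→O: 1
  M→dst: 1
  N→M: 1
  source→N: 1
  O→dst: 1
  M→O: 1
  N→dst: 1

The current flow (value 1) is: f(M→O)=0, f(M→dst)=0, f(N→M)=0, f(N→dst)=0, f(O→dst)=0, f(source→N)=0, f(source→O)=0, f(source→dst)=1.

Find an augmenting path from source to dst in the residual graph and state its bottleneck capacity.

source→N→dst, bottleneck 1

Residual along source→N→dst: source→N: 1, N→dst: 1.
Bottleneck = min = 1.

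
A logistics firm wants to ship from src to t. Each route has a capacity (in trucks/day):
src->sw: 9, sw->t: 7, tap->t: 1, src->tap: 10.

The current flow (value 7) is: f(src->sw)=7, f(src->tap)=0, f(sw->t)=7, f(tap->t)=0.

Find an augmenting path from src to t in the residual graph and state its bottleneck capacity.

Residual along src->tap->t: src->tap: 10, tap->t: 1.
Bottleneck = min = 1.

src->tap->t, bottleneck 1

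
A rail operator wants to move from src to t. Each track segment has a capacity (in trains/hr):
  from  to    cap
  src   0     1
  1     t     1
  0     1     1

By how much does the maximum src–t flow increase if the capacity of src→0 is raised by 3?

0

Original max flow = 1.
Even with extra capacity on src→0, another cut of capacity 1 remains binding.
New max flow = 1. Increase = 0.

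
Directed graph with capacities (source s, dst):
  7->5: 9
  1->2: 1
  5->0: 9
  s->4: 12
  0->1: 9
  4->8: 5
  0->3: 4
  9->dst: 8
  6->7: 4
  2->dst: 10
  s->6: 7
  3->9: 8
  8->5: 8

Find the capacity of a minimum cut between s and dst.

Max flow = 5 (via 3 augmenting paths).
In the residual at optimum, the set reachable from s is {0, 1, 4, 5, 6, 7, 8, s}.
Cut edges: 1->2 (cap 1), 0->3 (cap 4). Sum = 5.

5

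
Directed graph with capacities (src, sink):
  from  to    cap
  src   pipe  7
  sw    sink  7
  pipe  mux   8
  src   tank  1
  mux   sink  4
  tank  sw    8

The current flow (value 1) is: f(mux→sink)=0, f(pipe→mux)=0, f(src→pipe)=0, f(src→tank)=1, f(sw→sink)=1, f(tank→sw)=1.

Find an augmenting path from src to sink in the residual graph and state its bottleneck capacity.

Residual along src→pipe→mux→sink: src→pipe: 7, pipe→mux: 8, mux→sink: 4.
Bottleneck = min = 4.

src→pipe→mux→sink, bottleneck 4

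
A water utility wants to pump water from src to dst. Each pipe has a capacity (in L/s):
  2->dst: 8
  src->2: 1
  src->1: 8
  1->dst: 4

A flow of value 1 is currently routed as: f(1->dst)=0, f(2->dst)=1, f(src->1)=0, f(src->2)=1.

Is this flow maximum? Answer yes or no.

Residual path src->1->dst has bottleneck 4 > 0.
Pushing 4 along it raises the flow to 5, so the given flow is not maximum.

No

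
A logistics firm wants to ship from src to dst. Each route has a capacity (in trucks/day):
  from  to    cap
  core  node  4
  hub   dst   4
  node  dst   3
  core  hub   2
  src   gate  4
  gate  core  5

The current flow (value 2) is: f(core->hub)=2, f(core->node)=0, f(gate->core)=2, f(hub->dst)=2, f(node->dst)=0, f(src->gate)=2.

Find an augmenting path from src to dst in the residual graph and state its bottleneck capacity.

Residual along src->gate->core->node->dst: src->gate: 2, gate->core: 3, core->node: 4, node->dst: 3.
Bottleneck = min = 2.

src->gate->core->node->dst, bottleneck 2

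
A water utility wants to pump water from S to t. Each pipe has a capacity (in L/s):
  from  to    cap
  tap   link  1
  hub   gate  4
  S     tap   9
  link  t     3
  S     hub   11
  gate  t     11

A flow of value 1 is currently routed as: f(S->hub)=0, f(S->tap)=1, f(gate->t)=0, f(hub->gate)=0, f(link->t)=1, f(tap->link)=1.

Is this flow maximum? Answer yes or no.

Residual path S->hub->gate->t has bottleneck 4 > 0.
Pushing 4 along it raises the flow to 5, so the given flow is not maximum.

No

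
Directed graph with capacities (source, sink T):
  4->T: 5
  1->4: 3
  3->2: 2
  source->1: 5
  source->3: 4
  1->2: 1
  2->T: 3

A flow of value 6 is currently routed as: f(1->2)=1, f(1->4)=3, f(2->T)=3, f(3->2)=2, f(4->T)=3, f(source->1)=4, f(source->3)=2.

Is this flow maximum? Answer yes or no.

Yes

Residual reachable from source: {1, 3, source}; T is not reachable.
Saturated cut: 1->4, 1->2, 3->2 with total capacity 6 = current flow value. Flow is maximum.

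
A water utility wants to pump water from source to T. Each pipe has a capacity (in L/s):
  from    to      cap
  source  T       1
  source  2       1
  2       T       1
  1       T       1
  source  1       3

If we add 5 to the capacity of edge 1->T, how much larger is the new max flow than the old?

Original max flow = 3.
After raising cap(1->T), augmenting paths through that edge carry 2 more units.
New max flow = 5. Increase = 2.

2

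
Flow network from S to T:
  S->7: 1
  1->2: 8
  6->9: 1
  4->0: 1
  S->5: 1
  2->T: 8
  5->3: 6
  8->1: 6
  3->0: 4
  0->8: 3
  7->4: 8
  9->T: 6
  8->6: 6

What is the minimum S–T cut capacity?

2

Max flow = 2 (via 2 augmenting paths).
In the residual at optimum, the set reachable from S is {S}.
Cut edges: S->5 (cap 1), S->7 (cap 1). Sum = 2.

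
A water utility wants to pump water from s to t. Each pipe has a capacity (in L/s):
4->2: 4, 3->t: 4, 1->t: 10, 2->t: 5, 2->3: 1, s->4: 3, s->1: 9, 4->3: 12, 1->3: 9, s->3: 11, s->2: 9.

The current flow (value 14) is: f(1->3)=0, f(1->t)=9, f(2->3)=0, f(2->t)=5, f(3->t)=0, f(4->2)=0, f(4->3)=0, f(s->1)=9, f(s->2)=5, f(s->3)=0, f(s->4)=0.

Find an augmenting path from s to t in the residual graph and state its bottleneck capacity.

s->3->t, bottleneck 4

Residual along s->3->t: s->3: 11, 3->t: 4.
Bottleneck = min = 4.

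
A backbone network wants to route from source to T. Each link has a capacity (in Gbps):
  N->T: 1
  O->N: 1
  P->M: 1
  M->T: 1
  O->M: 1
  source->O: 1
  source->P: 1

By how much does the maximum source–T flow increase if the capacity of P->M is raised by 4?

Original max flow = 2.
Edge P->M does not cross the min cut (source side {source}), so extra capacity there cannot help.
New max flow = 2. Increase = 0.

0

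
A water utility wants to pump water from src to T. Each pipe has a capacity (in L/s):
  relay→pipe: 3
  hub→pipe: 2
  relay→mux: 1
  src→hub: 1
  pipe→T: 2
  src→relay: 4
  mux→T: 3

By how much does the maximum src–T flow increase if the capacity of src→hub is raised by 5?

0

Original max flow = 3.
Edge src→hub does not cross the min cut (source side {hub, pipe, relay, src}), so extra capacity there cannot help.
New max flow = 3. Increase = 0.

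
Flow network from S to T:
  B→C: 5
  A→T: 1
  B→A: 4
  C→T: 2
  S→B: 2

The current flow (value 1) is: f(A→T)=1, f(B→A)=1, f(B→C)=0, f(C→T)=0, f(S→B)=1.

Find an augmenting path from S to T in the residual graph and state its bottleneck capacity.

S→B→C→T, bottleneck 1

Residual along S→B→C→T: S→B: 1, B→C: 5, C→T: 2.
Bottleneck = min = 1.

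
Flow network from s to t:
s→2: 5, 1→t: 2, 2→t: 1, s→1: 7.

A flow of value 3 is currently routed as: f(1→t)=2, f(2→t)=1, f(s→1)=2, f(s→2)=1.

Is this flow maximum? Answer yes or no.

Yes

Residual reachable from s: {1, 2, s}; t is not reachable.
Saturated cut: 2→t, 1→t with total capacity 3 = current flow value. Flow is maximum.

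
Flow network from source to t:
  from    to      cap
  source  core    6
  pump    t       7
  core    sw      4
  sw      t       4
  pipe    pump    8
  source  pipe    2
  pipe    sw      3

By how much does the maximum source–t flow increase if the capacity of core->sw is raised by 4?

0

Original max flow = 6.
Even with extra capacity on core->sw, another cut of capacity 6 remains binding.
New max flow = 6. Increase = 0.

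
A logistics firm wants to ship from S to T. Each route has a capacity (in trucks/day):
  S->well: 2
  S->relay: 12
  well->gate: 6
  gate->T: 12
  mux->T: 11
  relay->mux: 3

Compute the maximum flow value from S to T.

Augment S->relay->mux->T: bottleneck 3. Total 3.
Augment S->well->gate->T: bottleneck 2. Total 5.
No augmenting path remains in the residual graph.

5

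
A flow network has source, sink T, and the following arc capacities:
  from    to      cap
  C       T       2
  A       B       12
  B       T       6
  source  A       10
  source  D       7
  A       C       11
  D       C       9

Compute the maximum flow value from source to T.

8

Augment source→D→C→T: bottleneck 2. Total 2.
Augment source→A→B→T: bottleneck 6. Total 8.
No augmenting path remains in the residual graph.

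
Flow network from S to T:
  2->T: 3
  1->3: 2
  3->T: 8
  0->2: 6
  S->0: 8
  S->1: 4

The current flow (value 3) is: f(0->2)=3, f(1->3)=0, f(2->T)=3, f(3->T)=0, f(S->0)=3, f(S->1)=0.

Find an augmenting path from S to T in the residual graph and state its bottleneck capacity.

Residual along S->1->3->T: S->1: 4, 1->3: 2, 3->T: 8.
Bottleneck = min = 2.

S->1->3->T, bottleneck 2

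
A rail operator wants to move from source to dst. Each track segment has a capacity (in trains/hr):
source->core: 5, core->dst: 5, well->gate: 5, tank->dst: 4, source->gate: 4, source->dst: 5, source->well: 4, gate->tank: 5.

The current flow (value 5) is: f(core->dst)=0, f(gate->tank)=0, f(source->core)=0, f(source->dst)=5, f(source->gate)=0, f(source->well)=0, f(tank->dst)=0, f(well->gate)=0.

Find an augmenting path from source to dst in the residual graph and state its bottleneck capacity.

Residual along source->core->dst: source->core: 5, core->dst: 5.
Bottleneck = min = 5.

source->core->dst, bottleneck 5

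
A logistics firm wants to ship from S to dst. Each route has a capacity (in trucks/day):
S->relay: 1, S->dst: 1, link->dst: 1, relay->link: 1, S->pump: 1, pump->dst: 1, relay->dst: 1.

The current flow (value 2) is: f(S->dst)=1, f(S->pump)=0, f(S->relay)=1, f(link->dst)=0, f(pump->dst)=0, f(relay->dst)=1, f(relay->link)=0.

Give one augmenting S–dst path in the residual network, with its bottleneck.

Residual along S->pump->dst: S->pump: 1, pump->dst: 1.
Bottleneck = min = 1.

S->pump->dst, bottleneck 1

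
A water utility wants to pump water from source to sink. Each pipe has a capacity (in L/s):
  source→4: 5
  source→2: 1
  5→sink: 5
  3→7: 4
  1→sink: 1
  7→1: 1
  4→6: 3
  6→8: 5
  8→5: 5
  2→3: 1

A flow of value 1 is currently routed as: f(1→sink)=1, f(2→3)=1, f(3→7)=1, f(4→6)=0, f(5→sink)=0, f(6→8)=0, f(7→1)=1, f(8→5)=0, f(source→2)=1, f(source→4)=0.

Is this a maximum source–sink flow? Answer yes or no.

Residual path source→4→6→8→5→sink has bottleneck 3 > 0.
Pushing 3 along it raises the flow to 4, so the given flow is not maximum.

No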